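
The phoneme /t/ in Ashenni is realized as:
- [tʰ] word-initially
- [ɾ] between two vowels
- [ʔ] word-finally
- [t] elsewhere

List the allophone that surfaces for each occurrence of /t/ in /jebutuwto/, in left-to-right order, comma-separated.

Occurrence 1 (position 5): between two vowels → [ɾ].
Occurrence 2 (position 8): no conditioning environment matches → elsewhere allophone [t].

[ɾ], [t]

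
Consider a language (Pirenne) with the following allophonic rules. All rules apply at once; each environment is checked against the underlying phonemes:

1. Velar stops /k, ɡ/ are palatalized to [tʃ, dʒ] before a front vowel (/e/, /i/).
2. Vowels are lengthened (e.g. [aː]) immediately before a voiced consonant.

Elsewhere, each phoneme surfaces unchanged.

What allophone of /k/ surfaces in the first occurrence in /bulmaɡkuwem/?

[k]

/k/ — between /ɡ/ and /u/; rule 1 does not apply here → [k].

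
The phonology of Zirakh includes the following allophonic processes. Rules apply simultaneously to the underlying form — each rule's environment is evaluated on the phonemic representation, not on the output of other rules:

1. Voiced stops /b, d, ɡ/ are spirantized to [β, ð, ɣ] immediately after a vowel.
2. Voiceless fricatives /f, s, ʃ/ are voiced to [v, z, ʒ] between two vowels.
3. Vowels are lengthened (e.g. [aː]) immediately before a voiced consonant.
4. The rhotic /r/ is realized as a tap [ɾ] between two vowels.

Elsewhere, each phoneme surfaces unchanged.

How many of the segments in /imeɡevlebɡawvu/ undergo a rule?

7

Segments that undergo a rule: /i/ → [iː] (rule 3); /e/ → [eː] (rule 3); /ɡ/ → [ɣ] (rule 1); /e/ → [eː] (rule 3); /e/ → [eː] (rule 3); /b/ → [β] (rule 1); /a/ → [aː] (rule 3).
All other segments surface unchanged.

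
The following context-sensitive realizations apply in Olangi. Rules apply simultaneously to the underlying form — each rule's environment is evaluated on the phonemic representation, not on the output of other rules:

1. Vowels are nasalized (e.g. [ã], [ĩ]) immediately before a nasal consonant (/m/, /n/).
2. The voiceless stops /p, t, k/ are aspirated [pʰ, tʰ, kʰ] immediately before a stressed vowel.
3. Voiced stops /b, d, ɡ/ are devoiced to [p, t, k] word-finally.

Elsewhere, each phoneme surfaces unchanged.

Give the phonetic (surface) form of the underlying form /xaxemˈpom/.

/x/ (word-initial): no rule targets it → [x].
/a/ — between /x/ and /x/; rule 1 does not apply here → [a].
/x/ (between /a/ and /e/) is unaffected → [x].
/e/ (between /x/ and /m/) occurs before a nasal consonant → [ẽ] by rule 1.
/m/ (between /e/ and /p/) is unaffected → [m].
/p/ meets the environment for rule 2 (immediately before a stressed vowel) → [pʰ].
Rule 1 applies to /o/ (between /p/ and /m/: before a nasal consonant) → [õ].
/m/ stays [m].

[xaxẽmˈpʰõm]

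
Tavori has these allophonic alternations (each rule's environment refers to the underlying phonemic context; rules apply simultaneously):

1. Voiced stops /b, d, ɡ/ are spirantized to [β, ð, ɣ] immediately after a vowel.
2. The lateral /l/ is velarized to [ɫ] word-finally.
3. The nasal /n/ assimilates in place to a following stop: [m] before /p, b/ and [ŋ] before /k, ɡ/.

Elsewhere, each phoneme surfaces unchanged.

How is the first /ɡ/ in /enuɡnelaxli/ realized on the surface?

[ɣ]

/ɡ/ meets the environment for rule 1 (immediately after a vowel) → [ɣ].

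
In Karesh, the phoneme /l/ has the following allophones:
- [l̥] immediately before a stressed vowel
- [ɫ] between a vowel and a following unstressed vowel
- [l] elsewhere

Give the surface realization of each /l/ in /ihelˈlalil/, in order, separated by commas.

Occurrence 1 (position 4): no conditioning environment matches → elsewhere allophone [l].
Occurrence 2 (position 5): immediately before a stressed vowel → [l̥].
Occurrence 3 (position 7): between a vowel and a following unstressed vowel → [ɫ].
Occurrence 4 (position 9): no conditioning environment matches → elsewhere allophone [l].

[l], [l̥], [ɫ], [l]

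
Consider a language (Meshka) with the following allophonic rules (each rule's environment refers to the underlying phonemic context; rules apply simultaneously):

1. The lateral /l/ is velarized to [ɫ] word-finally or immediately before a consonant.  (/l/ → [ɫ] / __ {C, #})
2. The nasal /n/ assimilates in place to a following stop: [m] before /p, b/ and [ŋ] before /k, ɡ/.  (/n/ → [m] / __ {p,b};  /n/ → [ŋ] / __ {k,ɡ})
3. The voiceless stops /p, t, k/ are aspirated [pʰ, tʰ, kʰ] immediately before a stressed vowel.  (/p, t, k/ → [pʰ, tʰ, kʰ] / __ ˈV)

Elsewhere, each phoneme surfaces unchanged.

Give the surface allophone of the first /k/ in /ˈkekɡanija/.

Rule 3 applies to /k/ (word-initial: immediately before a stressed vowel) → [kʰ].

[kʰ]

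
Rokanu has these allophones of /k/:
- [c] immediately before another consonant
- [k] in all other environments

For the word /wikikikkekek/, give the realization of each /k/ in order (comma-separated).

Occurrence 1 (position 3): no conditioning environment matches → elsewhere allophone [k].
Occurrence 2 (position 5): no conditioning environment matches → elsewhere allophone [k].
Occurrence 3 (position 7): immediately before another consonant → [c].
Occurrence 4 (position 8): no conditioning environment matches → elsewhere allophone [k].
Occurrence 5 (position 10): no conditioning environment matches → elsewhere allophone [k].
Occurrence 6 (position 12): no conditioning environment matches → elsewhere allophone [k].

[k], [k], [c], [k], [k], [k]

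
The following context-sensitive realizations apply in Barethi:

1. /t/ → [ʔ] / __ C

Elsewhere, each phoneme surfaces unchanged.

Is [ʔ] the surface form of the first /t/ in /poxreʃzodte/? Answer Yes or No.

/t/ — between /d/ and /e/; rule 1 does not apply here → [t].
The actual realization is [t], not [ʔ].

No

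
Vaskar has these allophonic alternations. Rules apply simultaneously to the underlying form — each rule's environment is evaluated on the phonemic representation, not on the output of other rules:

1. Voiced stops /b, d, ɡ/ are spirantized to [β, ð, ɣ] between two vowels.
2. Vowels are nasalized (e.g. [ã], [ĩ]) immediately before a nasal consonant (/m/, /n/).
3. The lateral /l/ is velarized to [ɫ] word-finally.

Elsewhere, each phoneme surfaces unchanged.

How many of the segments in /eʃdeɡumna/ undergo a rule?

2

Segments that undergo a rule: /ɡ/ → [ɣ] (rule 1); /u/ → [ũ] (rule 2).
All other segments surface unchanged.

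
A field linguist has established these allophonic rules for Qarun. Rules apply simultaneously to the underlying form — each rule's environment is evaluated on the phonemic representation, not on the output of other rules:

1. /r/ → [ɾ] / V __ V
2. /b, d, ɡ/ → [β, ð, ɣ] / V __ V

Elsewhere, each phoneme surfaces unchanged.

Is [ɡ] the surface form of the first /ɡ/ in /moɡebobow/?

/ɡ/ meets the environment for rule 2 (between two vowels) → [ɣ].
The actual realization is [ɣ], not [ɡ].

No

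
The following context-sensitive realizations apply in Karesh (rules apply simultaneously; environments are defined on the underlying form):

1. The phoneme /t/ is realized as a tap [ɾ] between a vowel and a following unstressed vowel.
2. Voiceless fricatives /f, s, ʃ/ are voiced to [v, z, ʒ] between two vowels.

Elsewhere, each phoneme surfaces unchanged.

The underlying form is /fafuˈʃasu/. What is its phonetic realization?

[favuˈʒazu]

/f/ — word-initial; rule 2 does not apply here → [f].
/a/ (between /f/ and /f/): no rule targets it → [a].
/f/ meets the environment for rule 2 (between two vowels) → [v].
/u/ (between /f/ and /ʃ/) is unaffected → [u].
Rule 2 applies to /ʃ/ (between /u/ and /a/: between two vowels) → [ʒ].
/a/ (between /ʃ/ and /s/) is unaffected → [a].
/s/ (between /a/ and /u/) occurs between two vowels → [z] by rule 2.
/u/ stays [u].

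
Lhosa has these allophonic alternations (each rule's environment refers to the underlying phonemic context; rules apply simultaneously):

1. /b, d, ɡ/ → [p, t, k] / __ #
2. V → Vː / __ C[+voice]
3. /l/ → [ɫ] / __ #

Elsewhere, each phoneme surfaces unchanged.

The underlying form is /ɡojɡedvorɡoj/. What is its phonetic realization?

/ɡ/ (word-initial) fails the environment for rule 1, so it stays [ɡ].
/o/ meets the environment for rule 2 (before a voiced consonant) → [oː].
/ɡ/ (between /j/ and /e/) fails the environment for rule 1, so it stays [ɡ].
/e/ (between /ɡ/ and /d/): before a voiced consonant, so rule 2 applies → [eː].
/d/ (between /e/ and /v/) fails the environment for rule 1, so it stays [d].
/o/ (between /v/ and /r/): before a voiced consonant, so rule 2 applies → [oː].
/ɡ/ (between /r/ and /o/) fails the environment for rule 1, so it stays [ɡ].
/o/ (between /ɡ/ and /j/) occurs before a voiced consonant → [oː] by rule 2.

[ɡoːjɡeːdvoːrɡoːj]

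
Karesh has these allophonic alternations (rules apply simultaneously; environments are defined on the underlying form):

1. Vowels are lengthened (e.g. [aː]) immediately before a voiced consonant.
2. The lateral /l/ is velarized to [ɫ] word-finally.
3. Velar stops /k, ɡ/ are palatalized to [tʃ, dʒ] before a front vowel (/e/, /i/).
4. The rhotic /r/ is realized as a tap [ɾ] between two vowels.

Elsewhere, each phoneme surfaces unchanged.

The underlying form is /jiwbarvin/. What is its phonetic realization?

/i/ meets the environment for rule 1 (before a voiced consonant) → [iː].
/a/ meets the environment for rule 1 (before a voiced consonant) → [aː].
/r/ — between /a/ and /v/; rule 4 does not apply here → [r].
/i/ meets the environment for rule 1 (before a voiced consonant) → [iː].

[jiːwbaːrviːn]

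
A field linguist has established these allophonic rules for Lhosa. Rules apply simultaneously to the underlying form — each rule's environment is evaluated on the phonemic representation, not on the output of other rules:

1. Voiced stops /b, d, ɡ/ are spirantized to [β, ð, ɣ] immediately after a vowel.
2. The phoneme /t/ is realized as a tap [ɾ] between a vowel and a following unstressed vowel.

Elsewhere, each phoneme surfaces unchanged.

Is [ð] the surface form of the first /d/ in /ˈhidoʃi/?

Yes

/d/ meets the environment for rule 1 (immediately after a vowel) → [ð].
The actual realization is [ð], which matches [ð].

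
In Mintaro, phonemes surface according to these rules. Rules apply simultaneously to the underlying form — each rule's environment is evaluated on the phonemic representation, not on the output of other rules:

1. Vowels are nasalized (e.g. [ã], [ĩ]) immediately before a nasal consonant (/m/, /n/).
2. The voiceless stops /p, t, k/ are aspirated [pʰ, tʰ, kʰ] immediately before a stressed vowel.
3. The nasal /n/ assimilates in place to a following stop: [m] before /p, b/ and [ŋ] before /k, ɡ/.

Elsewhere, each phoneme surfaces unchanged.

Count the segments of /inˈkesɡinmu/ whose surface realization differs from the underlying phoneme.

4

Segments that undergo a rule: /i/ → [ĩ] (rule 1); /n/ → [ŋ] (rule 3); /k/ → [kʰ] (rule 2); /i/ → [ĩ] (rule 1).
All other segments surface unchanged.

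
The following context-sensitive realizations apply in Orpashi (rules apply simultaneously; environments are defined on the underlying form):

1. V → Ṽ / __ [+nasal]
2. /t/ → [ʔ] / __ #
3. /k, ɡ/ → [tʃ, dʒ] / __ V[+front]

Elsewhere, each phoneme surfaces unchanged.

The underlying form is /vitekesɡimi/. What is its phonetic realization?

/i/ — between /v/ and /t/; rule 1 does not apply here → [i].
/t/ (between /i/ and /e/) is in the target of rule 2 but the environment (word-finally) is not met → [t].
/e/ — between /t/ and /k/; rule 1 does not apply here → [e].
Rule 3 applies to /k/ (between /e/ and /e/: before a front vowel) → [tʃ].
/e/ (between /k/ and /s/): rule 1 targets it, but not before a nasal consonant → unchanged [e].
/ɡ/ (between /s/ and /i/): before a front vowel, so rule 3 applies → [dʒ].
/i/ meets the environment for rule 1 (before a nasal consonant) → [ĩ].
/i/ (word-final) is in the target of rule 1 but the environment (before a nasal consonant) is not met → [i].

[vitetʃesdʒĩmi]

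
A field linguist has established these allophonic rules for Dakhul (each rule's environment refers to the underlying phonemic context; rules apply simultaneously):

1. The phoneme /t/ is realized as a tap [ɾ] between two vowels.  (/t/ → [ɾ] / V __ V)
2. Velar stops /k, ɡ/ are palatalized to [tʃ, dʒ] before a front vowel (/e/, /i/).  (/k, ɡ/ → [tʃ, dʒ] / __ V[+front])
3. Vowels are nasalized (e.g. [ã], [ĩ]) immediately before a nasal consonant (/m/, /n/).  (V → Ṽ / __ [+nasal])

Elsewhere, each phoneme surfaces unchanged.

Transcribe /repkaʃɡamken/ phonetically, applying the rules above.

[repkaʃɡãmtʃẽn]

/r/ — not in any rule's target class → [r].
/e/ (between /r/ and /p/) fails the environment for rule 3, so it stays [e].
/p/ stays [p].
/k/ (between /p/ and /a/): rule 2 targets it, but not before a front vowel → unchanged [k].
/a/ (between /k/ and /ʃ/) fails the environment for rule 3, so it stays [a].
/ʃ/ — not in any rule's target class → [ʃ].
/ɡ/ (between /ʃ/ and /a/) is in the target of rule 2 but the environment (before a front vowel) is not met → [ɡ].
/a/ — between /ɡ/ and /m/, before a nasal consonant — surfaces as [ã] (rule 3).
/m/ (between /a/ and /k/): no rule targets it → [m].
Rule 2 applies to /k/ (between /m/ and /e/: before a front vowel) → [tʃ].
/e/ — between /k/ and /n/, before a nasal consonant — surfaces as [ẽ] (rule 3).
/n/ (word-final) is unaffected → [n].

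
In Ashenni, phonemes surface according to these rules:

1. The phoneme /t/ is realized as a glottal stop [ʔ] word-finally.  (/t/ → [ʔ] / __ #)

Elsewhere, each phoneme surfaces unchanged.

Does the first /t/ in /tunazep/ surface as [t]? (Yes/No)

Yes

/t/ (word-initial) fails the environment for rule 1, so it stays [t].
The actual realization is [t], which matches [t].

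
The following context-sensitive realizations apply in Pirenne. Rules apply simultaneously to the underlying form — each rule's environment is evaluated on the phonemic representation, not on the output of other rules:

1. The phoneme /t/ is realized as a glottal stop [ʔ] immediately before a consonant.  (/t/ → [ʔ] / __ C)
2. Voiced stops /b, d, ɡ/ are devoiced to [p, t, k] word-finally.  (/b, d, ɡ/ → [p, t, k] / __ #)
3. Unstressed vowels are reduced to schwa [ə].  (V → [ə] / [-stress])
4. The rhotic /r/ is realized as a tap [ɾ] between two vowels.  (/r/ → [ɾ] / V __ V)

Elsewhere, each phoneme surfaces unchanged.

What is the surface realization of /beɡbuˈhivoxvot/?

/b/ (word-initial) is in the target of rule 2 but the environment (word-finally) is not met → [b].
/e/ (between /b/ and /ɡ/): in an unstressed syllable, so rule 3 applies → [ə].
/ɡ/ (between /e/ and /b/) fails the environment for rule 2, so it stays [ɡ].
/b/ — between /ɡ/ and /u/; rule 2 does not apply here → [b].
/u/ — between /b/ and /h/, in an unstressed syllable — surfaces as [ə] (rule 3).
/i/ (between /h/ and /v/): rule 3 targets it, but not in an unstressed syllable → unchanged [i].
Rule 3 applies to /o/ (between /v/ and /x/: in an unstressed syllable) → [ə].
/o/ (between /v/ and /t/) occurs in an unstressed syllable → [ə] by rule 3.
/t/ (word-final) fails the environment for rule 1, so it stays [t].

[bəɡbəˈhivəxvət]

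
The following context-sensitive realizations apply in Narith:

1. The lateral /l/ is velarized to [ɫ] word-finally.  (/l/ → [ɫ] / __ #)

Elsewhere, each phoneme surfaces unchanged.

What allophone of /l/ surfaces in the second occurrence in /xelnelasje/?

[l]

/l/ (between /e/ and /a/): rule 1 targets it, but not word-finally → unchanged [l].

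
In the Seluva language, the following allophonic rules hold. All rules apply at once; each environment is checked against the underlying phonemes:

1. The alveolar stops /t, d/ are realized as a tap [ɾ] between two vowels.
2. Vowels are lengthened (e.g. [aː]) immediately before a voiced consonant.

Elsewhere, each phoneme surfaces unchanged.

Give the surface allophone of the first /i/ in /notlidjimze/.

[iː]

/i/ (between /l/ and /d/): before a voiced consonant, so rule 2 applies → [iː].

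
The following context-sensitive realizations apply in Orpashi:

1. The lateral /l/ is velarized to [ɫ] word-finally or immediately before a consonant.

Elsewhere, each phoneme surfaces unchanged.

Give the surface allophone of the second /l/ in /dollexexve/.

[l]

/l/ (between /l/ and /e/) fails the environment for rule 1, so it stays [l].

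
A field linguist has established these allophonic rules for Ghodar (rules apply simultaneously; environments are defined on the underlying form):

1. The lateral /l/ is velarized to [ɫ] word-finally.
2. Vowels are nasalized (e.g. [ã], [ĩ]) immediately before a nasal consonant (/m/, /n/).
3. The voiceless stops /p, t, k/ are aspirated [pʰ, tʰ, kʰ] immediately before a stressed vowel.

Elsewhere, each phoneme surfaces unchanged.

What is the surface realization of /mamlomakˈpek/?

/m/ (word-initial): no rule targets it → [m].
Rule 2 applies to /a/ (between /m/ and /m/: before a nasal consonant) → [ã].
/m/ stays [m].
/l/ (between /m/ and /o/) fails the environment for rule 1, so it stays [l].
/o/ (between /l/ and /m/): before a nasal consonant, so rule 2 applies → [õ].
/m/ (between /o/ and /a/) is unaffected → [m].
/a/ — between /m/ and /k/; rule 2 does not apply here → [a].
/k/ — between /a/ and /p/; rule 3 does not apply here → [k].
/p/ — between /k/ and /e/, immediately before a stressed vowel — surfaces as [pʰ] (rule 3).
/e/ (between /p/ and /k/) is in the target of rule 2 but the environment (before a nasal consonant) is not met → [e].
/k/ (word-final) is in the target of rule 3 but the environment (immediately before a stressed vowel) is not met → [k].

[mãmlõmakˈpʰek]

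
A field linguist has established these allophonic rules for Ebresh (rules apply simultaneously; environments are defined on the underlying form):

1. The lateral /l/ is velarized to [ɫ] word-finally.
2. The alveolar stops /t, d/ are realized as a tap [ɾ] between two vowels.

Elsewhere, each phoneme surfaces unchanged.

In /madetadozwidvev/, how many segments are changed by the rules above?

3

Segments that undergo a rule: /d/ → [ɾ] (rule 2); /t/ → [ɾ] (rule 2); /d/ → [ɾ] (rule 2).
All other segments surface unchanged.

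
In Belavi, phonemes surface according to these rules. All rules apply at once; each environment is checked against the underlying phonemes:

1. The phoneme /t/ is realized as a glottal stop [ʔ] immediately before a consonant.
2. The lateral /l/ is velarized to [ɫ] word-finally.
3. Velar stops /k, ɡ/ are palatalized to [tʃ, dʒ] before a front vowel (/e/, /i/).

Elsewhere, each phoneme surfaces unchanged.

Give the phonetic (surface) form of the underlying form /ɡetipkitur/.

/ɡ/ (word-initial) occurs before a front vowel → [dʒ] by rule 3.
/e/ (between /ɡ/ and /t/): no rule targets it → [e].
/t/ (between /e/ and /i/): rule 1 targets it, but not immediately before a consonant → unchanged [t].
/i/ stays [i].
/p/ (between /i/ and /k/): no rule targets it → [p].
Rule 3 applies to /k/ (between /p/ and /i/: before a front vowel) → [tʃ].
/i/ (between /k/ and /t/): no rule targets it → [i].
/t/ (between /i/ and /u/): rule 1 targets it, but not immediately before a consonant → unchanged [t].
/u/ (between /t/ and /r/): no rule targets it → [u].
/r/ — not in any rule's target class → [r].

[dʒetiptʃitur]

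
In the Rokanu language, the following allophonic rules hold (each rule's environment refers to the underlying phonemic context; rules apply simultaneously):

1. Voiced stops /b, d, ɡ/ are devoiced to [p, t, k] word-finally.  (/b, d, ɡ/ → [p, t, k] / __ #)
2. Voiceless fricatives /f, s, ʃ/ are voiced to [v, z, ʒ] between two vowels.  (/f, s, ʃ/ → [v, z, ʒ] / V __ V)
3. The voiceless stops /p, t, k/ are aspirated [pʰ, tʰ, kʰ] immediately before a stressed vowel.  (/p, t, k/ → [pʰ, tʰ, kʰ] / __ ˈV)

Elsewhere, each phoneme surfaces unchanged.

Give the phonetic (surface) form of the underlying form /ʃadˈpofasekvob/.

[ʃadˈpʰovazekvop]

/ʃ/ (word-initial) fails the environment for rule 2, so it stays [ʃ].
/a/ stays [a].
/d/ (between /a/ and /p/) is in the target of rule 1 but the environment (word-finally) is not met → [d].
/p/ (between /d/ and /o/) occurs immediately before a stressed vowel → [pʰ] by rule 3.
/o/ — not in any rule's target class → [o].
/f/ meets the environment for rule 2 (between two vowels) → [v].
/a/ (between /f/ and /s/): no rule targets it → [a].
/s/ (between /a/ and /e/) occurs between two vowels → [z] by rule 2.
/e/ (between /s/ and /k/): no rule targets it → [e].
/k/ (between /e/ and /v/) fails the environment for rule 3, so it stays [k].
/v/ — not in any rule's target class → [v].
/o/ — not in any rule's target class → [o].
Rule 1 applies to /b/ (word-final: word-finally) → [p].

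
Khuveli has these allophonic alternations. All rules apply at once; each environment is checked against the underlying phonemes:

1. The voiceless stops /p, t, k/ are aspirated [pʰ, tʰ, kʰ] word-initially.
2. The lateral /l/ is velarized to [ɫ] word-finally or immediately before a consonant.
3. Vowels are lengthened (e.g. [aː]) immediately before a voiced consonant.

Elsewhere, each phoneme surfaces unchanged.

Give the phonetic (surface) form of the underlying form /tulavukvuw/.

[tʰuːlaːvukvuːw]

/t/ meets the environment for rule 1 (word-initially) → [tʰ].
Rule 3 applies to /u/ (between /t/ and /l/: before a voiced consonant) → [uː].
/l/ — between /u/ and /a/; rule 2 does not apply here → [l].
/a/ meets the environment for rule 3 (before a voiced consonant) → [aː].
/v/ — not in any rule's target class → [v].
/u/ (between /v/ and /k/): rule 3 targets it, but not before a voiced consonant → unchanged [u].
/k/ (between /u/ and /v/): rule 1 targets it, but not word-initially → unchanged [k].
/v/ (between /k/ and /u/) is unaffected → [v].
/u/ — between /v/ and /w/, before a voiced consonant — surfaces as [uː] (rule 3).
/w/ (word-final): no rule targets it → [w].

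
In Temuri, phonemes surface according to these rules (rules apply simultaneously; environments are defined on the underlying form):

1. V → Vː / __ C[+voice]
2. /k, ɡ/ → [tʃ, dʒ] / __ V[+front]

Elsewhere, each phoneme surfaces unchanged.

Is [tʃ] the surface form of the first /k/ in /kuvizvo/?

/k/ (word-initial) fails the environment for rule 2, so it stays [k].
The actual realization is [k], not [tʃ].

No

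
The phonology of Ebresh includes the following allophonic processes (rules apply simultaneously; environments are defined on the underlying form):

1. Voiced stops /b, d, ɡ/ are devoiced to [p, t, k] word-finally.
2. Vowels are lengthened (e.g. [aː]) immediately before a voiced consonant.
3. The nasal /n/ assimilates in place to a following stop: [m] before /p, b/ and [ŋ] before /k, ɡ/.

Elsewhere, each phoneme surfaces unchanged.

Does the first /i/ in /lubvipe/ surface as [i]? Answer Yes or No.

/i/ (between /v/ and /p/) is in the target of rule 2 but the environment (before a voiced consonant) is not met → [i].
The actual realization is [i], which matches [i].

Yes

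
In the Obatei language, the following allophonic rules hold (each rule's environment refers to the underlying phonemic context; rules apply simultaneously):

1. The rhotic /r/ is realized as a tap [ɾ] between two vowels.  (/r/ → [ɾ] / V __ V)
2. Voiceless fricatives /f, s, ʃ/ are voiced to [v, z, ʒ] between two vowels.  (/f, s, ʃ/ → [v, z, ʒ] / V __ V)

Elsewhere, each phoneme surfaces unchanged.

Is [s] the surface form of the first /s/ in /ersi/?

/s/ (between /r/ and /i/) is in the target of rule 2 but the environment (between two vowels) is not met → [s].
The actual realization is [s], which matches [s].

Yes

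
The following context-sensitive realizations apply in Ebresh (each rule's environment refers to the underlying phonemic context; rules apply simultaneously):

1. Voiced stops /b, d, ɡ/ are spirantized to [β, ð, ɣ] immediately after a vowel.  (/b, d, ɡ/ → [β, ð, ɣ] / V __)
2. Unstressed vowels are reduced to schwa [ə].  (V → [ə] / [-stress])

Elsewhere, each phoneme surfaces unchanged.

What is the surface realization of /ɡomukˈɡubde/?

/ɡ/ (word-initial) is in the target of rule 1 but the environment (immediately after a vowel) is not met → [ɡ].
Rule 2 applies to /o/ (between /ɡ/ and /m/: in an unstressed syllable) → [ə].
/m/ (between /o/ and /u/) is unaffected → [m].
/u/ (between /m/ and /k/): in an unstressed syllable, so rule 2 applies → [ə].
/k/ stays [k].
/ɡ/ (between /k/ and /u/): rule 1 targets it, but not immediately after a vowel → unchanged [ɡ].
/u/ (between /ɡ/ and /b/): rule 2 targets it, but not in an unstressed syllable → unchanged [u].
/b/ (between /u/ and /d/): immediately after a vowel, so rule 1 applies → [β].
/d/ (between /b/ and /e/) fails the environment for rule 1, so it stays [d].
/e/ (word-final): in an unstressed syllable, so rule 2 applies → [ə].

[ɡəməkˈɡuβdə]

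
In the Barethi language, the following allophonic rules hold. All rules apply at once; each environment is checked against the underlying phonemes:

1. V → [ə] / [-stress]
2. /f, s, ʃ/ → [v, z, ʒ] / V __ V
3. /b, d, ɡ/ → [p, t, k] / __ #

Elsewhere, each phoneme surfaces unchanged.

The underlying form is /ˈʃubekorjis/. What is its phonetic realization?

[ˈʃubəkərjəs]

/ʃ/ — word-initial; rule 2 does not apply here → [ʃ].
/u/ (between /ʃ/ and /b/) is in the target of rule 1 but the environment (in an unstressed syllable) is not met → [u].
/b/ (between /u/ and /e/): rule 3 targets it, but not word-finally → unchanged [b].
/e/ (between /b/ and /k/): in an unstressed syllable, so rule 1 applies → [ə].
/k/ — not in any rule's target class → [k].
/o/ meets the environment for rule 1 (in an unstressed syllable) → [ə].
/r/ stays [r].
/j/ (between /r/ and /i/): no rule targets it → [j].
/i/ (between /j/ and /s/): in an unstressed syllable, so rule 1 applies → [ə].
/s/ (word-final): rule 2 targets it, but not between two vowels → unchanged [s].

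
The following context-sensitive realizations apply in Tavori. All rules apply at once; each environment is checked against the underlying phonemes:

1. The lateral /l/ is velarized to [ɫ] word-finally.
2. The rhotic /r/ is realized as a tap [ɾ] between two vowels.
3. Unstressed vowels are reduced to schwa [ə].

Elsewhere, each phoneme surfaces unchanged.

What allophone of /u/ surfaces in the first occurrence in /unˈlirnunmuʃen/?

/u/ (word-initial): in an unstressed syllable, so rule 3 applies → [ə].

[ə]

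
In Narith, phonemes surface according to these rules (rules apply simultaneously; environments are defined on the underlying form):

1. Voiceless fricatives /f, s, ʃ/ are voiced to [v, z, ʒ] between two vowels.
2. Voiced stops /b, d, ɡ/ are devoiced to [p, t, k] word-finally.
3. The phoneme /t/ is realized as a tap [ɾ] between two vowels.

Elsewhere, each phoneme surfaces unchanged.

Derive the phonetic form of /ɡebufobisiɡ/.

[ɡebuvobizik]

/ɡ/ (word-initial): rule 2 targets it, but not word-finally → unchanged [ɡ].
/e/ (between /ɡ/ and /b/) is unaffected → [e].
/b/ (between /e/ and /u/): rule 2 targets it, but not word-finally → unchanged [b].
/u/ — not in any rule's target class → [u].
/f/ (between /u/ and /o/): between two vowels, so rule 1 applies → [v].
/o/ — not in any rule's target class → [o].
/b/ (between /o/ and /i/) is in the target of rule 2 but the environment (word-finally) is not met → [b].
/i/ (between /b/ and /s/): no rule targets it → [i].
/s/ (between /i/ and /i/) occurs between two vowels → [z] by rule 1.
/i/ (between /s/ and /ɡ/): no rule targets it → [i].
/ɡ/ — word-final, word-finally — surfaces as [k] (rule 2).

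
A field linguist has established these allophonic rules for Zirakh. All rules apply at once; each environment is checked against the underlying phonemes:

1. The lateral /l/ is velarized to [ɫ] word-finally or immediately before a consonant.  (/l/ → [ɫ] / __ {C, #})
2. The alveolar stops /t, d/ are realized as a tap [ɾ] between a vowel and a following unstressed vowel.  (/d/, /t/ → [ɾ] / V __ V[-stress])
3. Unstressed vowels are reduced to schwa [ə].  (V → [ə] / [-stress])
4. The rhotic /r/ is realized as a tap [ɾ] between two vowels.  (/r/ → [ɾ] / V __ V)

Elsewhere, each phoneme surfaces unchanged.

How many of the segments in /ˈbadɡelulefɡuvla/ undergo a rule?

Segments that undergo a rule: /e/ → [ə] (rule 3); /u/ → [ə] (rule 3); /e/ → [ə] (rule 3); /u/ → [ə] (rule 3); /a/ → [ə] (rule 3).
All other segments surface unchanged.

5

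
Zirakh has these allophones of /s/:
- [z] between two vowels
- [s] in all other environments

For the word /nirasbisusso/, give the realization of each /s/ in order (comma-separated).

[s], [z], [s], [s]

Occurrence 1 (position 5): no conditioning environment matches → elsewhere allophone [s].
Occurrence 2 (position 8): between two vowels → [z].
Occurrence 3 (position 10): no conditioning environment matches → elsewhere allophone [s].
Occurrence 4 (position 11): no conditioning environment matches → elsewhere allophone [s].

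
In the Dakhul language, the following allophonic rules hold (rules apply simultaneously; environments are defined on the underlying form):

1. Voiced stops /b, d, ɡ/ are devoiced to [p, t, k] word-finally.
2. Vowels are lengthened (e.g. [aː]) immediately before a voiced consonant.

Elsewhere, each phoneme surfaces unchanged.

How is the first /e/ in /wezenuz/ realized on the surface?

[eː]

/e/ — between /w/ and /z/, before a voiced consonant — surfaces as [eː] (rule 2).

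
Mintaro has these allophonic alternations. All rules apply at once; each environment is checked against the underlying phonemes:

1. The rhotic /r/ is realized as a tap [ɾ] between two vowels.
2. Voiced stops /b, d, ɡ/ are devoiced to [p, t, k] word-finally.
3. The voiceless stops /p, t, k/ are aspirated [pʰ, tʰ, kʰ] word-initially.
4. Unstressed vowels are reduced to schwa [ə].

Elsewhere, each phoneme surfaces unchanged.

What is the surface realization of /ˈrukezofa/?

/r/ (word-initial) is in the target of rule 1 but the environment (between two vowels) is not met → [r].
/u/ (between /r/ and /k/) fails the environment for rule 4, so it stays [u].
/k/ (between /u/ and /e/) is in the target of rule 3 but the environment (word-initially) is not met → [k].
/e/ — between /k/ and /z/, in an unstressed syllable — surfaces as [ə] (rule 4).
/o/ meets the environment for rule 4 (in an unstressed syllable) → [ə].
/a/ meets the environment for rule 4 (in an unstressed syllable) → [ə].

[ˈrukəzəfə]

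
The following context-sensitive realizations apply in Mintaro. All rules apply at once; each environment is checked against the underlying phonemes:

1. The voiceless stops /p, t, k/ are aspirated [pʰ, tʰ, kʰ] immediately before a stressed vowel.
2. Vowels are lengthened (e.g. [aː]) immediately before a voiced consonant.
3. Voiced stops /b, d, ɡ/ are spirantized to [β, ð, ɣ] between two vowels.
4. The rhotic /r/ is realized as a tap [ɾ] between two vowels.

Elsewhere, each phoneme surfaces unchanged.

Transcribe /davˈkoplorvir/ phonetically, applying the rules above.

[daːvˈkʰoploːrviːr]

/d/ (word-initial) is in the target of rule 3 but the environment (between two vowels) is not met → [d].
Rule 2 applies to /a/ (between /d/ and /v/: before a voiced consonant) → [aː].
/v/ — not in any rule's target class → [v].
/k/ (between /v/ and /o/) occurs immediately before a stressed vowel → [kʰ] by rule 1.
/o/ (between /k/ and /p/) is in the target of rule 2 but the environment (before a voiced consonant) is not met → [o].
/p/ — between /o/ and /l/; rule 1 does not apply here → [p].
/l/ (between /p/ and /o/): no rule targets it → [l].
Rule 2 applies to /o/ (between /l/ and /r/: before a voiced consonant) → [oː].
/r/ (between /o/ and /v/) fails the environment for rule 4, so it stays [r].
/v/ (between /r/ and /i/): no rule targets it → [v].
Rule 2 applies to /i/ (between /v/ and /r/: before a voiced consonant) → [iː].
/r/ (word-final) fails the environment for rule 4, so it stays [r].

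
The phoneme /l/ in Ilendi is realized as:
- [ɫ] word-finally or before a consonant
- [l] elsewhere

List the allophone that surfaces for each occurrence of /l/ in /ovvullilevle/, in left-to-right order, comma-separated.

Occurrence 1 (position 5): word-finally or before a consonant → [ɫ].
Occurrence 2 (position 6): no conditioning environment matches → elsewhere allophone [l].
Occurrence 3 (position 8): no conditioning environment matches → elsewhere allophone [l].
Occurrence 4 (position 11): no conditioning environment matches → elsewhere allophone [l].

[ɫ], [l], [l], [l]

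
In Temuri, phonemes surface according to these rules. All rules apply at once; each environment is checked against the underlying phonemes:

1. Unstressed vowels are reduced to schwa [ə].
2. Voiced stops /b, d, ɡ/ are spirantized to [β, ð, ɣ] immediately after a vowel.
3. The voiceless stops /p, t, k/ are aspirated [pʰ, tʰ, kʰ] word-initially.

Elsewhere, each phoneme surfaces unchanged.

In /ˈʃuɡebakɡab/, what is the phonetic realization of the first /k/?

/k/ (between /a/ and /ɡ/): rule 3 targets it, but not word-initially → unchanged [k].

[k]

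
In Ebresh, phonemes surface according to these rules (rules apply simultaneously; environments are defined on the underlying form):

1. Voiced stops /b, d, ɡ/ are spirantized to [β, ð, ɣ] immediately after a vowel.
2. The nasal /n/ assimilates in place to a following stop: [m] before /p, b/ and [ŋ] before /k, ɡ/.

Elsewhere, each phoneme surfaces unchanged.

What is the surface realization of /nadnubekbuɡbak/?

[naðnuβekbuɣbak]

/n/ (word-initial): rule 2 targets it, but not before a labial or velar stop → unchanged [n].
/a/ — not in any rule's target class → [a].
Rule 1 applies to /d/ (between /a/ and /n/: immediately after a vowel) → [ð].
/n/ (between /d/ and /u/) fails the environment for rule 2, so it stays [n].
/u/ (between /n/ and /b/): no rule targets it → [u].
Rule 1 applies to /b/ (between /u/ and /e/: immediately after a vowel) → [β].
/e/ (between /b/ and /k/): no rule targets it → [e].
/k/ (between /e/ and /b/): no rule targets it → [k].
/b/ (between /k/ and /u/): rule 1 targets it, but not immediately after a vowel → unchanged [b].
/u/ — not in any rule's target class → [u].
/ɡ/ — between /u/ and /b/, immediately after a vowel — surfaces as [ɣ] (rule 1).
/b/ (between /ɡ/ and /a/) is in the target of rule 1 but the environment (immediately after a vowel) is not met → [b].
/a/ stays [a].
/k/ stays [k].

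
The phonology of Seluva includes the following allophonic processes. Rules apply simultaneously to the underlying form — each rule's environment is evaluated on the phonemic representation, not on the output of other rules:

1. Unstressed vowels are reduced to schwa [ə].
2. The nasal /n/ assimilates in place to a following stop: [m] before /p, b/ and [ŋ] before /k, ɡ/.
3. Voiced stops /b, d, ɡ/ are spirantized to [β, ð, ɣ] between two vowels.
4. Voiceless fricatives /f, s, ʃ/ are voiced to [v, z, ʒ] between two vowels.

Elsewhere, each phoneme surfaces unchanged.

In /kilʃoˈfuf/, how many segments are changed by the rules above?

Segments that undergo a rule: /i/ → [ə] (rule 1); /o/ → [ə] (rule 1); /f/ → [v] (rule 4).
All other segments surface unchanged.

3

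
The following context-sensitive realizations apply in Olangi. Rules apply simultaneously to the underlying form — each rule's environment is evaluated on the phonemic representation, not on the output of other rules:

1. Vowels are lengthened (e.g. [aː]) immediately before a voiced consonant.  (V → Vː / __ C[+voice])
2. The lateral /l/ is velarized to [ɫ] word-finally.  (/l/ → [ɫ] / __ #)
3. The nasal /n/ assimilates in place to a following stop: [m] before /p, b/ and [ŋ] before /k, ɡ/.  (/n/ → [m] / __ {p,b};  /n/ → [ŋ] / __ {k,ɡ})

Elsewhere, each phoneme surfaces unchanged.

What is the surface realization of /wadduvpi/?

/w/ (word-initial): no rule targets it → [w].
/a/ meets the environment for rule 1 (before a voiced consonant) → [aː].
/d/ (between /a/ and /d/): no rule targets it → [d].
/d/ (between /d/ and /u/): no rule targets it → [d].
/u/ (between /d/ and /v/) occurs before a voiced consonant → [uː] by rule 1.
/v/ stays [v].
/p/ (between /v/ and /i/): no rule targets it → [p].
/i/ — word-final; rule 1 does not apply here → [i].

[waːdduːvpi]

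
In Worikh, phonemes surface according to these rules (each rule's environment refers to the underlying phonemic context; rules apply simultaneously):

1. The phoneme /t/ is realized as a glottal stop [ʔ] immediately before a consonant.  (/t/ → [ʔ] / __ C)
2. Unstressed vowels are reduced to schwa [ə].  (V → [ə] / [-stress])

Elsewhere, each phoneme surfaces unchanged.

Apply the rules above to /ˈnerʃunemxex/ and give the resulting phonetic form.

/n/ (word-initial): no rule targets it → [n].
/e/ (between /n/ and /r/): rule 2 targets it, but not in an unstressed syllable → unchanged [e].
/r/ stays [r].
/ʃ/ — not in any rule's target class → [ʃ].
/u/ (between /ʃ/ and /n/) occurs in an unstressed syllable → [ə] by rule 2.
/n/ — not in any rule's target class → [n].
/e/ — between /n/ and /m/, in an unstressed syllable — surfaces as [ə] (rule 2).
/m/ — not in any rule's target class → [m].
/x/ stays [x].
/e/ — between /x/ and /x/, in an unstressed syllable — surfaces as [ə] (rule 2).
/x/ (word-final): no rule targets it → [x].

[ˈnerʃənəmxəx]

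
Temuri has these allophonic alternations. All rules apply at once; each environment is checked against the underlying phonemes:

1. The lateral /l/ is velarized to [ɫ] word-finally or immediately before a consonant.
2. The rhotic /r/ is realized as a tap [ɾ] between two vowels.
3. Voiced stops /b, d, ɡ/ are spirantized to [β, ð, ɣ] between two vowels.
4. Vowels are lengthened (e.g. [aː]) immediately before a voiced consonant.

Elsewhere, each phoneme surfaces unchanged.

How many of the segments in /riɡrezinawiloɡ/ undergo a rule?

Segments that undergo a rule: /i/ → [iː] (rule 4); /e/ → [eː] (rule 4); /i/ → [iː] (rule 4); /a/ → [aː] (rule 4); /i/ → [iː] (rule 4); /o/ → [oː] (rule 4).
All other segments surface unchanged.

6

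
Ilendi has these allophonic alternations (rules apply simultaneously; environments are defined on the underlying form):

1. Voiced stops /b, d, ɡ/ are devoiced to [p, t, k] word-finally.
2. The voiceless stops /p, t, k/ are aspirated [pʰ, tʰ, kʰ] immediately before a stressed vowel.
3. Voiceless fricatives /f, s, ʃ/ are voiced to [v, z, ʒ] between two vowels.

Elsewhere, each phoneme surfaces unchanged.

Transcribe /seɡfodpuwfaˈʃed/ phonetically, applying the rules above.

[seɡfodpuwfaˈʒet]

/s/ (word-initial) fails the environment for rule 3, so it stays [s].
/e/ — not in any rule's target class → [e].
/ɡ/ (between /e/ and /f/): rule 1 targets it, but not word-finally → unchanged [ɡ].
/f/ — between /ɡ/ and /o/; rule 3 does not apply here → [f].
/o/ (between /f/ and /d/): no rule targets it → [o].
/d/ (between /o/ and /p/): rule 1 targets it, but not word-finally → unchanged [d].
/p/ — between /d/ and /u/; rule 2 does not apply here → [p].
/u/ (between /p/ and /w/): no rule targets it → [u].
/w/ — not in any rule's target class → [w].
/f/ — between /w/ and /a/; rule 3 does not apply here → [f].
/a/ (between /f/ and /ʃ/) is unaffected → [a].
/ʃ/ — between /a/ and /e/, between two vowels — surfaces as [ʒ] (rule 3).
/e/ (between /ʃ/ and /d/) is unaffected → [e].
/d/ meets the environment for rule 1 (word-finally) → [t].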